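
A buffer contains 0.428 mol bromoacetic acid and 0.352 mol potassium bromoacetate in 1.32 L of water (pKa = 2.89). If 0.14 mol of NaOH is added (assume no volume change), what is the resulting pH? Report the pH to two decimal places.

pH = 3.12

After neutralization: n(BrCH2COOH) = 0.288 mol, n(BrCH2COO-) = 0.492 mol.
pH = pKa + log([A⁻]/[HA]) = 2.89 + log(0.492/0.288) = 2.89 +0.233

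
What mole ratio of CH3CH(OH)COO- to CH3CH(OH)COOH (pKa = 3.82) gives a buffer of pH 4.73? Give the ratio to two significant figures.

pH = pKa + log(r) ⇒ log(r) = 4.73 − 3.82 = +0.91
r = [CH3CH(OH)COO-]/[CH3CH(OH)COOH] = 10^(+0.91) = 8.13

ratio = 8.1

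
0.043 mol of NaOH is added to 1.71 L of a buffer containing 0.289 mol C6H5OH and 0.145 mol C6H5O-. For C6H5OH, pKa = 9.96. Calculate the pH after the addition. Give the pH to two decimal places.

After neutralization: n(C6H5OH) = 0.246 mol, n(C6H5O-) = 0.188 mol.
Henderson–Hasselbalch with mole ratio 0.188/0.246: pH = 9.96 + (-0.117)

pH = 9.84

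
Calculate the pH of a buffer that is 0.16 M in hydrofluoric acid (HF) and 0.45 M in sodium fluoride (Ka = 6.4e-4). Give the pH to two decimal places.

pKa = −log(6.4 × 10^-4) = 3.194
Using pH = pKa + log([base]/[acid]) with [base]/[acid] = 0.45/0.16:
pH = 3.194 + (+0.449) = 3.64

pH = 3.64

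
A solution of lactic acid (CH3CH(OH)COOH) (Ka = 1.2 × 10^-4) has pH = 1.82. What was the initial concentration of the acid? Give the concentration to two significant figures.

[H+] = 10^(-1.82) = 1.51 × 10^-2 M = x
Ka = x²/(C₀ − x) ⇒ C₀ = x + x²/Ka
C₀ = 1.51 × 10^-2 + (1.51 × 10^-2)²/(1.2 × 10^-4) = 1.92 M

C₀ = 1.9 M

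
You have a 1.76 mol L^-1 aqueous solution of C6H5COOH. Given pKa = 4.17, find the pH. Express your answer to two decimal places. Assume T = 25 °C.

pH = 1.96

C6H5COOH ⇌ C6H5COO- + H+
Ka = 10^(−4.17) = 6.76 × 10^-5
Ka = [H+]²/(1.76 − [H+]) = 6.76 × 10^-5
Since Ka ≪ C₀, [H+] ≈ √(Ka·C₀) = 1.09 × 10^-2 M.
pH = −log[H+] = −log(1.09 × 10^-2) = 1.96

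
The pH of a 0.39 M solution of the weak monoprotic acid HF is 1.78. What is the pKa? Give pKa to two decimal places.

pKa = 3.13

[H+] = 10^(-1.78) = 1.66 × 10^-2 M
At equilibrium [HA] = 0.39 − 1.66 × 10^-2 = 3.73 × 10^-1 M
Ka = [H+][A-]/[HA] = (1.66 × 10^-2)² / 3.73 × 10^-1 = 7.39 × 10^-4
pKa = -log(7.39 × 10^-4) = 3.13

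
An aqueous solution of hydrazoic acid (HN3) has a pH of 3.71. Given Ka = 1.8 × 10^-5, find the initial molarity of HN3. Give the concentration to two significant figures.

C₀ = 2.3 × 10^-3 M

[H+] = 10^(-3.71) = 1.95 × 10^-4 M = x
Ka = x²/(C₀ − x) ⇒ C₀ = x + x²/Ka
C₀ = 1.95 × 10^-4 + (1.95 × 10^-4)²/(1.8 × 10^-5) = 2.31 × 10^-3 M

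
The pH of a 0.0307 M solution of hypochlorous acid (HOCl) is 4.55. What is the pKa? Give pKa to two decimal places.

pKa = 7.59

[H+] = 10^(-4.55) = 2.82 × 10^-5 M
At equilibrium [HA] = 0.0307 − 2.82 × 10^-5 = 3.07 × 10^-2 M
Ka = [H+][A-]/[HA] = (2.82 × 10^-5)² / 3.07 × 10^-2 = 2.59 × 10^-8
pKa = -log(2.59 × 10^-8) = 7.59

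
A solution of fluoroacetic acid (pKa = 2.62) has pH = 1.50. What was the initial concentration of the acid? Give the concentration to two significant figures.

C₀ = 4.5 × 10^-1 M

[H+] = 10^(-1.50) = 3.16 × 10^-2 M = x
Ka = 10^(−2.62) = 2.40 × 10^-3
Ka = x²/(C₀ − x) ⇒ C₀ = x + x²/Ka
C₀ = 3.16 × 10^-2 + (3.16 × 10^-2)²/(2.40 × 10^-3) = 4.48 × 10^-1 M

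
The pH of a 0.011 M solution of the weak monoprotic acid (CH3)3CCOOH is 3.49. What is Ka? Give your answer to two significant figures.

Ka = 9.8 × 10^-6

[H+] = 10^(-3.49) = 3.24 × 10^-4 M
At equilibrium [HA] = 0.011 − 3.24 × 10^-4 = 1.07 × 10^-2 M
Ka = [H+][A-]/[HA] = (3.24 × 10^-4)² / 1.07 × 10^-2 = 9.8 × 10^-6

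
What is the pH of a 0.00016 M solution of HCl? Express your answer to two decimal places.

pH = 3.80

HCl is a strong acid and dissociates completely, so [H+] = 0.00016 M.
pH = -log(0.00016) = 3.80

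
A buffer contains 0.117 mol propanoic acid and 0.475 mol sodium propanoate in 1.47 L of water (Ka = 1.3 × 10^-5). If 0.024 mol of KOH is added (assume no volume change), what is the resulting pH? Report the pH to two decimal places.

pH = 5.62

OH- converts CH3CH2COOH to CH3CH2COO-: CH3CH2COOH → 0.093 mol, CH3CH2COO- → 0.499 mol.
pKa = −log(1.3 × 10^-5) = 4.886
pH = pKa + log(n_CH3CH2COO-/n_CH3CH2COOH) = 4.886 + log(0.499/0.093) = 4.886 + (+0.730)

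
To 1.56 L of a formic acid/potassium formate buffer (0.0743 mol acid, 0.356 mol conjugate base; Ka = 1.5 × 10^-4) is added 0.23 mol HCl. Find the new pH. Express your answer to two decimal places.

pH = 3.44

After neutralization: n(HCOOH) = 0.304 mol, n(HCOO-) = 0.126 mol.
pKa = −log(1.5 × 10^-4) = 3.824
pH = pKa + log(n_HCOO-/n_HCOOH) = 3.824 + log(0.126/0.304) = 3.824 + (-0.383)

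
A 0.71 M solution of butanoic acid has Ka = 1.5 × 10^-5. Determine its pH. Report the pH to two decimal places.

pH = 2.49

CH3(CH2)2COOH ⇌ CH3(CH2)2COO- + H+
Let x = [H+] at equilibrium. Ka = x²/(0.71 − x).
Neglecting x in the denominator: x = √(1.5 × 10^-5 × 0.71) = 3.26 × 10^-3 M
(x/C₀ = 0.46% < 5%, so the approximation holds.)
pH = −log[H+] = −log(3.26 × 10^-3) = 2.49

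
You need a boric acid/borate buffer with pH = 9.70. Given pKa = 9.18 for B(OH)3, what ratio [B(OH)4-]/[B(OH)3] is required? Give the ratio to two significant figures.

ratio = 3.3

pH = pKa + log(r) ⇒ log(r) = 9.70 − 9.18 = +0.52
r = [B(OH)4-]/[B(OH)3] = 10^(+0.52) = 3.31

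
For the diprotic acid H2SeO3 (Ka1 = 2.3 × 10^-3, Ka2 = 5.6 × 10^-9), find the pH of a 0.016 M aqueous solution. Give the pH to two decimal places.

pH = 2.30

Since Ka1 ≫ Ka2, the first ionization dominates [H+].
Ka1 = x²/(0.016 − x) = 2.3 × 10^-3
Solving the quadratic: x = (−Ka1 + √(Ka1² + 4·Ka1·C₀))/2 = 5.02 × 10^-3 M
pH = −log(5.02 × 10^-3) = 2.30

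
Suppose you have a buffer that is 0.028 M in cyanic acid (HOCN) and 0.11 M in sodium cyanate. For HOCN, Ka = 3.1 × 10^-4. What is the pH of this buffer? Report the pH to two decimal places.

pKa = −log(3.1 × 10^-4) = 3.509
pH = pKa + log([A⁻]/[HA]) = 3.509 + log(0.11/0.028)
pH = 3.509 + (+0.594) = 4.10

pH = 4.10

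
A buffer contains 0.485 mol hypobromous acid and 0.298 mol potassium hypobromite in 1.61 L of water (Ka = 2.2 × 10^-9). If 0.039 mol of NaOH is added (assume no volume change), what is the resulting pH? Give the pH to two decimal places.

OH- converts HOBr to OBr-: HOBr → 0.446 mol, OBr- → 0.337 mol.
pKa = −log(2.2 × 10^-9) = 8.658
pH = pKa + log([A⁻]/[HA]) = 8.658 + log(0.337/0.446) = 8.658 -0.122

pH = 8.54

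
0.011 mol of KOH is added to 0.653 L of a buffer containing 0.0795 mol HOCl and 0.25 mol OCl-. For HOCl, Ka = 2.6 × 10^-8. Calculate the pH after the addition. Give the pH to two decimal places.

pH = 8.17

After neutralization: n(HOCl) = 0.0685 mol, n(OCl-) = 0.261 mol.
pKa = −log(2.6 × 10^-8) = 7.585
pH = pKa + log(n_OCl-/n_HOCl) = 7.585 + log(0.261/0.0685) = 7.585 + (+0.581)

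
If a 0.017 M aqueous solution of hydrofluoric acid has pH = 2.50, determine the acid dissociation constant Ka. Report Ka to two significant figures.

Ka = 7.2 × 10^-4

[H+] = 10^(-2.50) = 3.16 × 10^-3 M
At equilibrium [HA] = 0.017 − 3.16 × 10^-3 = 1.38 × 10^-2 M
Ka = [H+][A-]/[HA] = (3.16 × 10^-3)² / 1.38 × 10^-2 = 7.2 × 10^-4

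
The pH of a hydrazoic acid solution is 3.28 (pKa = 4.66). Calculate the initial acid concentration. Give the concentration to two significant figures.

[H+] = 10^(-3.28) = 5.25 × 10^-4 M = x
Ka = 10^(−4.66) = 2.19 × 10^-5
Ka = x²/(C₀ − x) ⇒ C₀ = x + x²/Ka
C₀ = 5.25 × 10^-4 + (5.25 × 10^-4)²/(2.19 × 10^-5) = 1.31 × 10^-2 M

C₀ = 1.3 × 10^-2 M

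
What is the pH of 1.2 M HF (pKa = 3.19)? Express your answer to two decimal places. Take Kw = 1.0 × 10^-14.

HF ⇌ F- + H+
Ka = 10^(−3.19) = 6.46 × 10^-4
From the ICE table, Ka = [H+]²/(1.2 − [H+]) = 6.46 × 10^-4.
Since Ka ≪ C₀, [H+] ≈ √(Ka·C₀) = 2.78 × 10^-2 M.
pH = −log[H+] = −log(2.78 × 10^-2) = 1.56

pH = 1.56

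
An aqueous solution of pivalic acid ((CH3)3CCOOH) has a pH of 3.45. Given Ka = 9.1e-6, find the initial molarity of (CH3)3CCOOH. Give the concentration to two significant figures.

[H+] = 10^(-3.45) = 3.55 × 10^-4 M = x
Ka = x²/(C₀ − x) ⇒ C₀ = x + x²/Ka
C₀ = 3.55 × 10^-4 + (3.55 × 10^-4)²/(9.1 × 10^-6) = 1.42 × 10^-2 M

C₀ = 1.4 × 10^-2 M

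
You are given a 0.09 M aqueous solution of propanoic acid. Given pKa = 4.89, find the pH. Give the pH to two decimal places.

CH3CH2COOH ⇌ CH3CH2COO- + H+
Ka = 10^(−4.89) = 1.29 × 10^-5
Ka = x²/(0.09 − x) = 1.29 × 10^-5
Assume x ≪ 0.09: x ≈ √(1.29 × 10^-5 × 0.09) = 1.08 × 10^-3 M
Check: 1.2% ionized — well under 5%, approximation valid.
pH = −log(1.08 × 10^-3) = 2.97

pH = 2.97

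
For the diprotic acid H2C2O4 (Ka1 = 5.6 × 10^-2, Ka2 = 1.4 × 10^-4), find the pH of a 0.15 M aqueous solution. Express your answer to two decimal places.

Ka1 ≫ Ka2, so treat the first dissociation as the only significant source of H+.
Ka1 = x²/(0.15 − x) = 5.6 × 10^-2
Solving the quadratic: x = (−Ka1 + √(Ka1² + 4·Ka1·C₀))/2 = 6.78 × 10^-2 M
pH = −log(6.78 × 10^-2) = 1.17

pH = 1.17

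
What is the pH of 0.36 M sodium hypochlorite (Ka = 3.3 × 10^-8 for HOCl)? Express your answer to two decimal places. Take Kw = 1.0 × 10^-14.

OCl- is the conjugate base of the weak acid HOCl.
Kb = Kw/Ka = 1.0×10^-14 / 3.3 × 10^-8 = 3.03 × 10^-7
From the ICE table, Kb = x²/(0.36 − x) = 3.03 × 10^-7.
Since Kb ≪ C₀, x ≈ √(Kb·C₀) = 3.30 × 10^-4 M.
pOH = −log(3.30 × 10^-4) = 3.48; pH = 14.00 − 3.48 = 10.52

pH = 10.52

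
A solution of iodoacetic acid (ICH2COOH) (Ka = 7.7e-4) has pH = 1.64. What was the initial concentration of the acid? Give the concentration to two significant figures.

[H+] = 10^(-1.64) = 2.29 × 10^-2 M = x
Ka = x²/(C₀ − x) ⇒ C₀ = x + x²/Ka
C₀ = 2.29 × 10^-2 + (2.29 × 10^-2)²/(7.7 × 10^-4) = 7.04 × 10^-1 M

C₀ = 7.0 × 10^-1 M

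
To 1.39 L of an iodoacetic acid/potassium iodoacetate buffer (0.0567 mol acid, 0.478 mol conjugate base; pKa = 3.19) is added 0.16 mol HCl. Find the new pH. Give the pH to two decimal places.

Added H+ converts ICH2COO- to ICH2COOH: ICH2COOH → 0.217 mol, ICH2COO- → 0.318 mol.
Henderson–Hasselbalch with mole ratio 0.318/0.217: pH = 3.19 + (+0.166)

pH = 3.36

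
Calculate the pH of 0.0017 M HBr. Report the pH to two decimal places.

pH = 2.77

HBr is a strong acid and dissociates completely, so [H+] = 0.0017 M.
pH = -log(0.0017) = 2.77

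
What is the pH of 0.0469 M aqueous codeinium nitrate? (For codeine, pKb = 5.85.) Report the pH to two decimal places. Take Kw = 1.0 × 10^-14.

pH = 4.74

C18H22NO3+ is the conjugate acid of the weak base C18H21NO3.
Kb = 10^(−5.85) = 1.41 × 10^-6
Ka = Kw/Kb = 1.0×10^-14 / 1.41 × 10^-6 = 7.09 × 10^-9
Ka = x²/(0.0469 − x) = 7.09 × 10^-9
Neglecting x in the denominator: x = √(7.09 × 10^-9 × 0.0469) = 1.82 × 10^-5 M
pH = −log[H+] = −log(1.82 × 10^-5) = 4.74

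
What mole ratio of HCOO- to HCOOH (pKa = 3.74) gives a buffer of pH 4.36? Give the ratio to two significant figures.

ratio = 4.2

pH = pKa + log(r) ⇒ log(r) = 4.36 − 3.74 = +0.62
r = [HCOO-]/[HCOOH] = 10^(+0.62) = 4.17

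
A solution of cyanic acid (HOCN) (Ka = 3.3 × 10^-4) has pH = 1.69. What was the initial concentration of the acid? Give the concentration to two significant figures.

[H+] = 10^(-1.69) = 2.04 × 10^-2 M = x
Ka = x²/(C₀ − x) ⇒ C₀ = x + x²/Ka
C₀ = 2.04 × 10^-2 + (2.04 × 10^-2)²/(3.3 × 10^-4) = 1.28 M

C₀ = 1.3 M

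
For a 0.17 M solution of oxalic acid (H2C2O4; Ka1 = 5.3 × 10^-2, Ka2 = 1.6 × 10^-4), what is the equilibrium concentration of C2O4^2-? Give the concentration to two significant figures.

1.6 × 10^-4 M

First ionization gives [H+] ≈ [HC2O4-] = 7.21 × 10^-2 M.
Second step: Ka2 = [H+][C2O4^2-]/[HC2O4-] ≈ [C2O4^2-] (since [H+] ≈ [HC2O4-]).
So [C2O4^2-] ≈ Ka2.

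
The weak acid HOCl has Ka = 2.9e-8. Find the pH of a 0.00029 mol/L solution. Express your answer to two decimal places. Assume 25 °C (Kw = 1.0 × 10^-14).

pH = 5.54

HOCl ⇌ OCl- + H+
Ka = x²/(0.00029 − x) = 2.9 × 10^-8
Since Ka ≪ C₀, x ≈ √(Ka·C₀) = 2.90 × 10^-6 M.
Check: 1% ionized — well under 5%, approximation valid.
pH = −log(2.90 × 10^-6) = 5.54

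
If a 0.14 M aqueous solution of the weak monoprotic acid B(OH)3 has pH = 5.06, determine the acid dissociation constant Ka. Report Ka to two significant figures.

Ka = 5.4 × 10^-10

[H+] = 10^(-5.06) = 8.71 × 10^-6 M
At equilibrium [HA] = 0.14 − 8.71 × 10^-6 = 1.40 × 10^-1 M
Ka = [H+][A-]/[HA] = (8.71 × 10^-6)² / 1.40 × 10^-1 = 5.4 × 10^-10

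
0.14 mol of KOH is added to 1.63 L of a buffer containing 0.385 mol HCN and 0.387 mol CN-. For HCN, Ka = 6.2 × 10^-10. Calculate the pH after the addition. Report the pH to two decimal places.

pH = 9.54

After neutralization: n(HCN) = 0.245 mol, n(CN-) = 0.527 mol.
pKa = −log(6.2 × 10^-10) = 9.208
Henderson–Hasselbalch with mole ratio 0.527/0.245: pH = 9.208 + (+0.333)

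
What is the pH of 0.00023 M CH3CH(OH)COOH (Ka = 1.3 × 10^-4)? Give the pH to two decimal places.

CH3CH(OH)COOH ⇌ CH3CH(OH)COO- + H+
Ka = x²/(0.00023 − x) = 1.3 × 10^-4
x is not negligible relative to C₀; solve x² + 0.00013·x − 2.99e-08 = 0.
x = (−Ka + √(Ka² + 4·Ka·C₀))/2 = 1.20 × 10^-4 M
pH = −log(1.20 × 10^-4) = 3.92

pH = 3.92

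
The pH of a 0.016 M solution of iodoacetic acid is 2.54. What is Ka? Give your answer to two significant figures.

Ka = 6.3 × 10^-4

[H+] = 10^(-2.54) = 2.88 × 10^-3 M
At equilibrium [HA] = 0.016 − 2.88 × 10^-3 = 1.31 × 10^-2 M
Ka = [H+][A-]/[HA] = (2.88 × 10^-3)² / 1.31 × 10^-2 = 6.3 × 10^-4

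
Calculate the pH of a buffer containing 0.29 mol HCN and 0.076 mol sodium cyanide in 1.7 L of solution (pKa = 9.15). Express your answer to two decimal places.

Henderson–Hasselbalch: pH = pKa + log([CN-]/[HCN]) = 9.15 + log(0.076/0.29)
pH = 9.15 + (-0.582) = 8.57

pH = 8.57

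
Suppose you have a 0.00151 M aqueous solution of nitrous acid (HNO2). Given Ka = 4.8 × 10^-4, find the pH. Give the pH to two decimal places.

pH = 3.19

HNO2 ⇌ NO2- + H+
Ka = [H+]²/(0.00151 − [H+]) = 4.8 × 10^-4
[H+] is not negligible relative to C₀; solve [H+]² + 0.00048·[H+] − 7.25e-07 = 0.
[H+] = (−Ka + √(Ka² + 4·Ka·C₀))/2 = 6.45 × 10^-4 M
pH = −log[H+] = −log(6.45 × 10^-4) = 3.19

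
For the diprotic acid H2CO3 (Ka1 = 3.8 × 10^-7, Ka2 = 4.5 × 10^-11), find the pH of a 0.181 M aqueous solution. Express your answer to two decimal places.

Since Ka1 ≫ Ka2, the first ionization dominates [H+].
Ka1 = x²/(0.181 − x) = 3.8 × 10^-7
x ≈ √(3.8 × 10^-7 × 0.181) = 2.62 × 10^-4 M
pH = −log(2.62 × 10^-4) = 3.58

pH = 3.58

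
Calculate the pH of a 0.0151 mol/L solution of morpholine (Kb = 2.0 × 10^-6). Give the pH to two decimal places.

pH = 10.24

C4H8ONH + H2O ⇌ C4H8ONH2+ + OH-
Kb = x²/(0.0151 − x) = 2.0 × 10^-6
Neglecting x in the denominator: x = √(2.0 × 10^-6 × 0.0151) = 1.74 × 10^-4 M
Check: 1.2% ionized — well under 5%, approximation valid.
pOH = −log(1.74 × 10^-4) = 3.76; pH = 14.00 − 3.76 = 10.24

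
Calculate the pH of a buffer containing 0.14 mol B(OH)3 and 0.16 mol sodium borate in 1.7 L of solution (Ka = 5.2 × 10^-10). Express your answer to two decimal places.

pKa = −log(5.2 × 10^-10) = 9.284
Using pH = pKa + log([base]/[acid]) with [base]/[acid] = 0.16/0.14:
pH = 9.284 + (+0.058) = 9.34

pH = 9.34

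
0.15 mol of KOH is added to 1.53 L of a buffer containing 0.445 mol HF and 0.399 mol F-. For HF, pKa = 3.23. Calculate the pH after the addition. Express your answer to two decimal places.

OH- converts HF to F-: HF → 0.295 mol, F- → 0.549 mol.
pH = pKa + log(n_F-/n_HF) = 3.23 + log(0.549/0.295) = 3.23 + (+0.270)

pH = 3.50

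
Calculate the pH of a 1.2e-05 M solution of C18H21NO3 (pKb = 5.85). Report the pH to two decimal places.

C18H21NO3 + H2O ⇌ C18H22NO3+ + OH-
Kb = 10^(−5.85) = 1.41 × 10^-6
Let x = [OH-] at equilibrium. Kb = x²/(1.2e-05 − x).
x is not negligible relative to C₀; solve x² + 1.41e-06·x − 1.69e-11 = 0.
x = [−1.41e-06 + √(1.41e-06² + 6.77e-11)]/2 = 3.47 × 10^-6 M
pOH = −log(3.47 × 10^-6) = 5.46; pH = 14.00 − 5.46 = 8.54

pH = 8.54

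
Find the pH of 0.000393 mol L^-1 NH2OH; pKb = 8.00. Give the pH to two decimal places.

pH = 8.30

NH2OH + H2O ⇌ NH3OH+ + OH-
Kb = 10^(−8.00) = 1.00 × 10^-8
Kb = x²/(0.000393 − x) = 1.00 × 10^-8
Neglecting x in the denominator: x = √(1.00 × 10^-8 × 0.000393) = 1.98 × 10^-6 M
Check: 0.5% ionized — well under 5%, approximation valid.
pOH = −log(1.98 × 10^-6) = 5.70; pH = 14.00 − 5.70 = 8.30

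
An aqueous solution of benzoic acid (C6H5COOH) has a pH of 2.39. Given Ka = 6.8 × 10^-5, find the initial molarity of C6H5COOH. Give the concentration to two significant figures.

[H+] = 10^(-2.39) = 4.07 × 10^-3 M = x
Ka = x²/(C₀ − x) ⇒ C₀ = x + x²/Ka
C₀ = 4.07 × 10^-3 + (4.07 × 10^-3)²/(6.8 × 10^-5) = 2.48 × 10^-1 M

C₀ = 2.5 × 10^-1 M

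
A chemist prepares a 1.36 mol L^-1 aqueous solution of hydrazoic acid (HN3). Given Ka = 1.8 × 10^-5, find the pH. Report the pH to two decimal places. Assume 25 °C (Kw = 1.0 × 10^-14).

pH = 2.31

HN3 ⇌ N3- + H+
Ka = x²/(1.36 − x) = 1.8 × 10^-5
Since Ka ≪ C₀, x ≈ √(Ka·C₀) = 4.95 × 10^-3 M.
pH = −log[H+] = −log(4.95 × 10^-3) = 2.31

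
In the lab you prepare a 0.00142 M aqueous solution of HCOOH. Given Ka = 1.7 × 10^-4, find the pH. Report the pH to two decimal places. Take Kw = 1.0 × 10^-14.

HCOOH ⇌ HCOO- + H+
From the ICE table, Ka = [H+]²/(0.00142 − [H+]) = 1.7 × 10^-4.
[H+] is not negligible relative to C₀; solve [H+]² + 0.00017·[H+] − 2.41e-07 = 0.
[H+] = [−0.00017 + √(0.00017² + 9.66e-07)]/2 = 4.14 × 10^-4 M
pH = −log[H+] = −log(4.14 × 10^-4) = 3.38

pH = 3.38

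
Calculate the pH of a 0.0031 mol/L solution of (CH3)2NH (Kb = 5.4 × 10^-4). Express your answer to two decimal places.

(CH3)2NH + H2O ⇌ (CH3)2NH2+ + OH-
From the ICE table, Kb = [OH-]²/(0.0031 − [OH-]) = 5.4 × 10^-4.
The 5% rule fails; solving [OH-]² + Kb·[OH-] − Kb·C₀ = 0 exactly:
[OH-] = (−Kb + √(Kb² + 4·Kb·C₀))/2 = 1.05 × 10^-3 M
pOH = 2.98, so pH = 14.00 − pOH = 11.02

pH = 11.02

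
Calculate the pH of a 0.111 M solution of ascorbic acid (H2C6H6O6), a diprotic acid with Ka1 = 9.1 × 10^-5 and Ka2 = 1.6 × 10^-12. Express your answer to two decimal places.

pH = 2.50

Since Ka1 ≫ Ka2, the first ionization dominates [H+].
Ka1 = x²/(0.111 − x) = 9.1 × 10^-5
x ≈ √(9.1 × 10^-5 × 0.111) = 3.18 × 10^-3 M
pH = −log(3.18 × 10^-3) = 2.50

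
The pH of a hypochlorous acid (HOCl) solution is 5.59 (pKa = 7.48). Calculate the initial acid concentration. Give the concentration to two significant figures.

[H+] = 10^(-5.59) = 2.57 × 10^-6 M = x
Ka = 10^(−7.48) = 3.31 × 10^-8
Ka = x²/(C₀ − x) ⇒ C₀ = x + x²/Ka
C₀ = 2.57 × 10^-6 + (2.57 × 10^-6)²/(3.31 × 10^-8) = 2.02 × 10^-4 M

C₀ = 2.0 × 10^-4 M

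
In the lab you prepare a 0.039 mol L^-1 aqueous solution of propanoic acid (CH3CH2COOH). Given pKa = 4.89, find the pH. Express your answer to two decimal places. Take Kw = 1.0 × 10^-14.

CH3CH2COOH ⇌ CH3CH2COO- + H+
Ka = 10^(−4.89) = 1.29 × 10^-5
Ka = [H+]²/(0.039 − [H+]) = 1.29 × 10^-5
Since Ka ≪ C₀, [H+] ≈ √(Ka·C₀) = 7.09 × 10^-4 M.
([H+]/C₀ = 1.8% < 5%, so the approximation holds.)
pH = −log[H+] = −log(7.09 × 10^-4) = 3.15

pH = 3.15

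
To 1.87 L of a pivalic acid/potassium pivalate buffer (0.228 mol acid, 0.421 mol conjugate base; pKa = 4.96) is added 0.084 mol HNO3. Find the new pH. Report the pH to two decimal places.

pH = 4.99

After neutralization: n((CH3)3CCOOH) = 0.312 mol, n((CH3)3CCOO-) = 0.337 mol.
pH = pKa + log([A⁻]/[HA]) = 4.96 + log(0.337/0.312) = 4.96 +0.033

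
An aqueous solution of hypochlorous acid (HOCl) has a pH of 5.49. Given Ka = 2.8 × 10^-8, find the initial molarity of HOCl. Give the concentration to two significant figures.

C₀ = 3.8 × 10^-4 M

[H+] = 10^(-5.49) = 3.24 × 10^-6 M = x
Ka = x²/(C₀ − x) ⇒ C₀ = x + x²/Ka
C₀ = 3.24 × 10^-6 + (3.24 × 10^-6)²/(2.8 × 10^-8) = 3.78 × 10^-4 M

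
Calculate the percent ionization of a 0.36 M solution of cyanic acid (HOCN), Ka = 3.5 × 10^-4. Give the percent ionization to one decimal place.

HOCN ⇌ OCN- + H+; let x = [H+] at equilibrium.
x ≈ √(Ka·C₀) = √(3.5 × 10^-4 × 0.36) = 1.12 × 10^-2 M
% ionization = x/C₀ × 100% = 1.12 × 10^-2/0.36 × 100% = 3.1%

3.1%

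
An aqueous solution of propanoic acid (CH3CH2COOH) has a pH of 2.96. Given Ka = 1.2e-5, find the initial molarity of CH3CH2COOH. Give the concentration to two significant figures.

C₀ = 1.0 × 10^-1 M

[H+] = 10^(-2.96) = 1.10 × 10^-3 M = x
Ka = x²/(C₀ − x) ⇒ C₀ = x + x²/Ka
C₀ = 1.10 × 10^-3 + (1.10 × 10^-3)²/(1.2 × 10^-5) = 1.02 × 10^-1 M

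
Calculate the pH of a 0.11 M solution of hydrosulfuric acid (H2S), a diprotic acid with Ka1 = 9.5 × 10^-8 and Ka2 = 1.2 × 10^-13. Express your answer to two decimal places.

Ka1 ≫ Ka2, so treat the first dissociation as the only significant source of H+.
Ka1 = x²/(0.11 − x) = 9.5 × 10^-8
x ≈ √(9.5 × 10^-8 × 0.11) = 1.02 × 10^-4 M
pH = −log(1.02 × 10^-4) = 3.99

pH = 3.99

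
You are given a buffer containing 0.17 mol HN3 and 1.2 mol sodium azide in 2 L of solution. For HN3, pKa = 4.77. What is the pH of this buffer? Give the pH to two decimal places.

pH = 5.62

Henderson–Hasselbalch: pH = pKa + log([N3-]/[HN3]) = 4.77 + log(1.2/0.17)
pH = 4.77 + (+0.849) = 5.62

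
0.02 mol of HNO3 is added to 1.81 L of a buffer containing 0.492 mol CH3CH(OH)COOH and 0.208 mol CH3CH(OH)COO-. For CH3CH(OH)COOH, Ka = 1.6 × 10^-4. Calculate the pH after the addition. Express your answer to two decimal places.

Added H+ converts CH3CH(OH)COO- to CH3CH(OH)COOH: CH3CH(OH)COOH → 0.512 mol, CH3CH(OH)COO- → 0.188 mol.
pKa = −log(1.6 × 10^-4) = 3.796
pH = pKa + log([A⁻]/[HA]) = 3.796 + log(0.188/0.512) = 3.796 -0.435

pH = 3.36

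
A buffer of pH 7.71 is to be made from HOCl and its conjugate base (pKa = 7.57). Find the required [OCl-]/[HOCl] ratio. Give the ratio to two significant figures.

ratio = 1.4

pH = pKa + log(r) ⇒ log(r) = 7.71 − 7.57 = +0.14
r = [OCl-]/[HOCl] = 10^(+0.14) = 1.38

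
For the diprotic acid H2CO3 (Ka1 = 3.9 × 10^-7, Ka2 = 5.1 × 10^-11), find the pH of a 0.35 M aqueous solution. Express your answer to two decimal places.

Ka1 ≫ Ka2, so treat the first dissociation as the only significant source of H+.
Ka1 = x²/(0.35 − x) = 3.9 × 10^-7
x ≈ √(3.9 × 10^-7 × 0.35) = 3.69 × 10^-4 M
pH = −log(3.69 × 10^-4) = 3.43

pH = 3.43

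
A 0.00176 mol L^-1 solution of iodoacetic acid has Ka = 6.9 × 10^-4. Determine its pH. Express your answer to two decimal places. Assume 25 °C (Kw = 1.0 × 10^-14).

ICH2COOH ⇌ ICH2COO- + H+
From the ICE table, Ka = x²/(0.00176 − x) = 6.9 × 10^-4.
The 5% rule fails; solving x² + Ka·x − Ka·C₀ = 0 exactly:
x = [−0.00069 + √(0.00069² + 4.86e-06)]/2 = 8.10 × 10^-4 M
pH = −log(8.10 × 10^-4) = 3.09

pH = 3.09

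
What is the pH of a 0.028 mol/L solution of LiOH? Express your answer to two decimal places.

pH = 12.45

LiOH is a strong base; [OH-] = 0.028 M.
pOH = -log(0.028) = 1.55
pH = 14.00 - 1.55 = 12.45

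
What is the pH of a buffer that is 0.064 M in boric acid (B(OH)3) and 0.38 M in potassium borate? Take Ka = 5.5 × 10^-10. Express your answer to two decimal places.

pH = 10.03

pKa = −log(5.5 × 10^-10) = 9.260
Henderson–Hasselbalch: pH = pKa + log([B(OH)4-]/[B(OH)3]) = 9.260 + log(0.38/0.064)
pH = 9.260 + (+0.774) = 10.03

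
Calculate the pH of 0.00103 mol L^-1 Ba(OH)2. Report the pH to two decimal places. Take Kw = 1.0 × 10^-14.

pH = 11.31

Ba(OH)2 is a strong base (each formula unit releases 2 OH-); [OH-] = 0.00206 M.
pOH = -log(0.00206) = 2.69
pH = 14.00 - 2.69 = 11.31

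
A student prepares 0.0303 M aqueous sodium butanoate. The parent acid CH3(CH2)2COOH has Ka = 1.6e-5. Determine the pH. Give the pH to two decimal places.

pH = 8.64

CH3(CH2)2COO- is the conjugate base of the weak acid CH3(CH2)2COOH.
Kb = Kw/Ka = 1.0×10^-14 / 1.6 × 10^-5 = 6.25 × 10^-10
Kb = [OH-]²/(0.0303 − [OH-]) = 6.25 × 10^-10
Since Kb ≪ C₀, [OH-] ≈ √(Kb·C₀) = 4.35 × 10^-6 M.
pOH = −log(4.35 × 10^-6) = 5.36; pH = 14.00 − 5.36 = 8.64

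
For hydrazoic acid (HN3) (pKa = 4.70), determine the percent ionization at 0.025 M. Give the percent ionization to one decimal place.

HN3 ⇌ N3- + H+; let x = [H+] at equilibrium.
Ka = 10^(−4.70) = 2.00 × 10^-5
x ≈ √(Ka·C₀) = √(2.00 × 10^-5 × 0.025) = 7.07 × 10^-4 M
Fraction ionized = 7.07 × 10^-4 / 0.025 = 0.0283 → 2.8%

2.8%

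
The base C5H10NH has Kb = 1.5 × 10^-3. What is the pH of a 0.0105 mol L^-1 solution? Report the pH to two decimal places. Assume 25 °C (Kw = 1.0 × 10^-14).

pH = 11.52

C5H10NH + H2O ⇌ C5H10NH2+ + OH-
Let x = [OH-] at equilibrium. Kb = x²/(0.0105 − x).
x is not negligible relative to C₀; solve x² + 0.0015·x − 1.57e-05 = 0.
x = (−Kb + √(Kb² + 4·Kb·C₀))/2 = 3.29 × 10^-3 M
pOH = −log(3.29 × 10^-3) = 2.48; pH = 14.00 − 2.48 = 11.52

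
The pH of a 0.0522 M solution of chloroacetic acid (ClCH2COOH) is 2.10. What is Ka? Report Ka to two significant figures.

Ka = 1.4 × 10^-3

[H+] = 10^(-2.10) = 7.94 × 10^-3 M
At equilibrium [HA] = 0.0522 − 7.94 × 10^-3 = 4.43 × 10^-2 M
Ka = [H+][A-]/[HA] = (7.94 × 10^-3)² / 4.43 × 10^-2 = 1.4 × 10^-3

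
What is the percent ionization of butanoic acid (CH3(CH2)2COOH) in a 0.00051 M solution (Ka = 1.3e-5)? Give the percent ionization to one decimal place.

CH3(CH2)2COOH ⇌ CH3(CH2)2COO- + H+; let x = [H+] at equilibrium.
Ka = x²/(C₀ − x); solving the quadratic gives x = 7.52 × 10^-5 M.
Fraction ionized = 7.52 × 10^-5 / 0.00051 = 0.1475 → 14.7%

14.7%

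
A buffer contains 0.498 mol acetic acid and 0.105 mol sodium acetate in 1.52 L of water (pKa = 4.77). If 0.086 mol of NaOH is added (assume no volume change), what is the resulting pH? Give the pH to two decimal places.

OH- converts CH3COOH to CH3COO-: CH3COOH → 0.412 mol, CH3COO- → 0.191 mol.
Henderson–Hasselbalch with mole ratio 0.191/0.412: pH = 4.77 + (-0.334)

pH = 4.44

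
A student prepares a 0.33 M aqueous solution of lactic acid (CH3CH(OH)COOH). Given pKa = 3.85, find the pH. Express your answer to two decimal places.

pH = 2.17

CH3CH(OH)COOH ⇌ CH3CH(OH)COO- + H+
Ka = 10^(−3.85) = 1.41 × 10^-4
From the ICE table, Ka = x²/(0.33 − x) = 1.41 × 10^-4.
Since Ka ≪ C₀, x ≈ √(Ka·C₀) = 6.82 × 10^-3 M.
pH = −log(6.82 × 10^-3) = 2.17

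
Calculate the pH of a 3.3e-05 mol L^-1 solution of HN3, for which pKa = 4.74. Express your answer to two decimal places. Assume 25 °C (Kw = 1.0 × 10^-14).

pH = 4.77

HN3 ⇌ N3- + H+
Ka = 10^(−4.74) = 1.82 × 10^-5
From the ICE table, Ka = [H+]²/(3.3e-05 − [H+]) = 1.82 × 10^-5.
The 5% rule fails; solving [H+]² + Ka·[H+] − Ka·C₀ = 0 exactly:
[H+] = [−1.82e-05 + √(1.82e-05² + 2.4e-09)]/2 = 1.70 × 10^-5 M
pH = −log[H+] = −log(1.70 × 10^-5) = 4.77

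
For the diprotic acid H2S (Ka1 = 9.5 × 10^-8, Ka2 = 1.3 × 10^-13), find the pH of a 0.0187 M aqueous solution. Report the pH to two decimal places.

Ka1 ≫ Ka2, so treat the first dissociation as the only significant source of H+.
Ka1 = x²/(0.0187 − x) = 9.5 × 10^-8
x ≈ √(9.5 × 10^-8 × 0.0187) = 4.21 × 10^-5 M
pH = −log(4.21 × 10^-5) = 4.38

pH = 4.38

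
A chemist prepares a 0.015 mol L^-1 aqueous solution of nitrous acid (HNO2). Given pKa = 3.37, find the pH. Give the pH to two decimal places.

HNO2 ⇌ NO2- + H+
Ka = 10^(−3.37) = 4.27 × 10^-4
Ka = x²/(0.015 − x) = 4.27 × 10^-4
The 5% rule fails; solving x² + Ka·x − Ka·C₀ = 0 exactly:
x = (−Ka + √(Ka² + 4·Ka·C₀))/2 = 2.33 × 10^-3 M
pH = −log[H+] = −log(2.33 × 10^-3) = 2.63

pH = 2.63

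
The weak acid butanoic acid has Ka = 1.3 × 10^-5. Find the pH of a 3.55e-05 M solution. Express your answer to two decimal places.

pH = 4.80

CH3(CH2)2COOH ⇌ CH3(CH2)2COO- + H+
From the ICE table, Ka = [H+]²/(3.55e-05 − [H+]) = 1.3 × 10^-5.
[H+] is not negligible relative to C₀; solve [H+]² + 1.3e-05·[H+] − 4.62e-10 = 0.
[H+] = [−1.3e-05 + √(1.3e-05² + 1.85e-09)]/2 = 1.59 × 10^-5 M
pH = −log(1.59 × 10^-5) = 4.80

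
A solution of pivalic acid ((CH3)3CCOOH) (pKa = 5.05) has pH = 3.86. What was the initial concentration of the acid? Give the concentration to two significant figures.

C₀ = 2.3 × 10^-3 M

[H+] = 10^(-3.86) = 1.38 × 10^-4 M = x
Ka = 10^(−5.05) = 8.91 × 10^-6
Ka = x²/(C₀ − x) ⇒ C₀ = x + x²/Ka
C₀ = 1.38 × 10^-4 + (1.38 × 10^-4)²/(8.91 × 10^-6) = 2.28 × 10^-3 M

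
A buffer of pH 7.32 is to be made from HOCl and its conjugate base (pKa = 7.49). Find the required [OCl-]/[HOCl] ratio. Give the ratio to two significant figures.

pH = pKa + log(r) ⇒ log(r) = 7.32 − 7.49 = -0.17
r = [OCl-]/[HOCl] = 10^(-0.17) = 0.676

ratio = 0.68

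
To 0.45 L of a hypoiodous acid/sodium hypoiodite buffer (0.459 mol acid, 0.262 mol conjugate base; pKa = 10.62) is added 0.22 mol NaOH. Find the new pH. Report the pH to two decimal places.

pH = 10.92

After neutralization: n(HOI) = 0.239 mol, n(OI-) = 0.482 mol.
pH = pKa + log(n_OI-/n_HOI) = 10.62 + log(0.482/0.239) = 10.62 + (+0.305)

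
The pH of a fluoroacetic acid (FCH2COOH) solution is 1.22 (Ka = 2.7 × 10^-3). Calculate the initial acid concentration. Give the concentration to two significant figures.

[H+] = 10^(-1.22) = 6.03 × 10^-2 M = x
Ka = x²/(C₀ − x) ⇒ C₀ = x + x²/Ka
C₀ = 6.03 × 10^-2 + (6.03 × 10^-2)²/(2.7 × 10^-3) = 1.41 M

C₀ = 1.4 M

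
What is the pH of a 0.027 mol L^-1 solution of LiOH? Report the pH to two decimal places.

pH = 12.43

LiOH is a strong base; [OH-] = 0.027 M.
pOH = -log(0.027) = 1.57
pH = 14.00 - 1.57 = 12.43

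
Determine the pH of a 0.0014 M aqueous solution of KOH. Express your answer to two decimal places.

KOH is a strong base; [OH-] = 0.0014 M.
pOH = -log(0.0014) = 2.85
pH = 14.00 - 2.85 = 11.15

pH = 11.15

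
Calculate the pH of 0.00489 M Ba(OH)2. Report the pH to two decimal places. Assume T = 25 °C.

pH = 11.99

Ba(OH)2 is a strong base (each formula unit releases 2 OH-); [OH-] = 0.00978 M.
pOH = -log(0.00978) = 2.01
pH = 14.00 - 2.01 = 11.99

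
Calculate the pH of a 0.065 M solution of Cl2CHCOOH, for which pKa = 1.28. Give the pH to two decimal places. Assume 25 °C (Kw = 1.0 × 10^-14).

Cl2CHCOOH ⇌ Cl2CHCOO- + H+
Ka = 10^(−1.28) = 5.25 × 10^-2
Ka = x²/(0.065 − x) = 5.25 × 10^-2
x is not negligible relative to C₀; solve x² + 0.0525·x − 0.00341 = 0.
x = [−0.0525 + √(0.0525² + 0.0137)]/2 = 3.78 × 10^-2 M
pH = −log[H+] = −log(3.78 × 10^-2) = 1.42

pH = 1.42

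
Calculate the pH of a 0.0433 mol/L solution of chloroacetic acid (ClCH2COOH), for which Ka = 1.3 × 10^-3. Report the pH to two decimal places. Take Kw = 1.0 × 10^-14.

ClCH2COOH ⇌ ClCH2COO- + H+
Let x = [H+] at equilibrium. Ka = x²/(0.0433 − x).
The 5% rule fails; solving x² + Ka·x − Ka·C₀ = 0 exactly:
x = (−Ka + √(Ka² + 4·Ka·C₀))/2 = 6.88 × 10^-3 M
pH = −log[H+] = −log(6.88 × 10^-3) = 2.16

pH = 2.16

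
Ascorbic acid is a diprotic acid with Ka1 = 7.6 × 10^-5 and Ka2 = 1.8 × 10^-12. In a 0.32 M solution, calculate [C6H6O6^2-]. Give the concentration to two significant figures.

1.8 × 10^-12 M

First ionization gives [H+] ≈ [HC6H6O6-] = 4.93 × 10^-3 M.
Second step: Ka2 = [H+][C6H6O6^2-]/[HC6H6O6-] ≈ [C6H6O6^2-] (since [H+] ≈ [HC6H6O6-]).
So [C6H6O6^2-] ≈ Ka2.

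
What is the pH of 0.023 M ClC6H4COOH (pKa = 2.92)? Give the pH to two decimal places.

pH = 2.33

ClC6H4COOH ⇌ ClC6H4COO- + H+
Ka = 10^(−2.92) = 1.20 × 10^-3
Ka = x²/(0.023 − x) = 1.20 × 10^-3
The 5% rule fails; solving x² + Ka·x − Ka·C₀ = 0 exactly:
x = [−0.0012 + √(0.0012² + 0.00011)]/2 = 4.69 × 10^-3 M
pH = −log(4.69 × 10^-3) = 2.33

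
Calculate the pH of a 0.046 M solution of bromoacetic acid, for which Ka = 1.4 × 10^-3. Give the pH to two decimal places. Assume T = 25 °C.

BrCH2COOH ⇌ BrCH2COO- + H+
From the ICE table, Ka = [H+]²/(0.046 − [H+]) = 1.4 × 10^-3.
The 5% rule fails; solving [H+]² + Ka·[H+] − Ka·C₀ = 0 exactly:
[H+] = (−Ka + √(Ka² + 4·Ka·C₀))/2 = 7.36 × 10^-3 M
pH = −log(7.36 × 10^-3) = 2.13

pH = 2.13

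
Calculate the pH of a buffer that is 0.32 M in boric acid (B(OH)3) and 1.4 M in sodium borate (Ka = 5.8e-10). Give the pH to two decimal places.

pH = 9.88

pKa = −log(5.8 × 10^-10) = 9.237
Using pH = pKa + log([base]/[acid]) with [base]/[acid] = 1.4/0.32:
pH = 9.237 + (+0.641) = 9.88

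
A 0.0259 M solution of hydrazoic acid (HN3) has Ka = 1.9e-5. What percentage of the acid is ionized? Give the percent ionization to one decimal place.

HN3 ⇌ N3- + H+; let x = [H+] at equilibrium.
x ≈ √(Ka·C₀) = √(1.9 × 10^-5 × 0.0259) = 7.01 × 10^-4 M
% ionization = x/C₀ × 100% = 7.01 × 10^-4/0.0259 × 100% = 2.7%

2.7%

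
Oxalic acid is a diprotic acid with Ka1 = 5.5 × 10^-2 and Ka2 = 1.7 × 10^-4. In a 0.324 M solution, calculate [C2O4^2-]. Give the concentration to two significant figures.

First ionization gives [H+] ≈ [HC2O4-] = 1.09 × 10^-1 M.
Second step: Ka2 = [H+][C2O4^2-]/[HC2O4-] ≈ [C2O4^2-] (since [H+] ≈ [HC2O4-]).
So [C2O4^2-] ≈ Ka2.

1.7 × 10^-4 M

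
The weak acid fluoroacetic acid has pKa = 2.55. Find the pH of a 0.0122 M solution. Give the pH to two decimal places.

FCH2COOH ⇌ FCH2COO- + H+
Ka = 10^(−2.55) = 2.82 × 10^-3
From the ICE table, Ka = [H+]²/(0.0122 − [H+]) = 2.82 × 10^-3.
[H+] is not negligible relative to C₀; solve [H+]² + 0.00282·[H+] − 3.44e-05 = 0.
[H+] = [−0.00282 + √(0.00282² + 0.000138)]/2 = 4.62 × 10^-3 M
pH = −log(4.62 × 10^-3) = 2.34

pH = 2.34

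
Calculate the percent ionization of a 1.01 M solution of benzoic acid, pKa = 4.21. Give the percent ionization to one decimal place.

0.8%

C6H5COOH ⇌ C6H5COO- + H+; let x = [H+] at equilibrium.
Ka = 10^(−4.21) = 6.17 × 10^-5
x ≈ √(Ka·C₀) = √(6.17 × 10^-5 × 1.01) = 7.89 × 10^-3 M
Fraction ionized = 7.89 × 10^-3 / 1.01 = 0.0078 → 0.8%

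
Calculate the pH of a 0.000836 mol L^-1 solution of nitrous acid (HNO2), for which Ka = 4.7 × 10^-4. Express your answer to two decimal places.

HNO2 ⇌ NO2- + H+
Ka = [H+]²/(0.000836 − [H+]) = 4.7 × 10^-4
[H+] is not negligible relative to C₀; solve [H+]² + 0.00047·[H+] − 3.93e-07 = 0.
[H+] = (−Ka + √(Ka² + 4·Ka·C₀))/2 = 4.34 × 10^-4 M
pH = −log[H+] = −log(4.34 × 10^-4) = 3.36

pH = 3.36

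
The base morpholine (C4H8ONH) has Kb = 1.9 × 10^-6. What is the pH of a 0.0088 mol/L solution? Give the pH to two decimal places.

C4H8ONH + H2O ⇌ C4H8ONH2+ + OH-
From the ICE table, Kb = x²/(0.0088 − x) = 1.9 × 10^-6.
Since Kb ≪ C₀, x ≈ √(Kb·C₀) = 1.29 × 10^-4 M.
Check: 1.5% ionized — well under 5%, approximation valid.
pOH = 3.89, so pH = 14.00 − pOH = 10.11

pH = 10.11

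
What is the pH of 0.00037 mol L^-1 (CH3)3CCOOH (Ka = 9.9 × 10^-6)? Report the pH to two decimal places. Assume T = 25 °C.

(CH3)3CCOOH ⇌ (CH3)3CCOO- + H+
From the ICE table, Ka = [H+]²/(0.00037 − [H+]) = 9.9 × 10^-6.
[H+] is not negligible relative to C₀; solve [H+]² + 9.9e-06·[H+] − 3.66e-09 = 0.
[H+] = [−9.9e-06 + √(9.9e-06² + 1.47e-08)]/2 = 5.58 × 10^-5 M
pH = −log[H+] = −log(5.58 × 10^-5) = 4.25

pH = 4.25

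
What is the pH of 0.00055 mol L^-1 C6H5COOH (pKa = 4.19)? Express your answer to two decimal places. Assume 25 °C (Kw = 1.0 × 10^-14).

pH = 3.80

C6H5COOH ⇌ C6H5COO- + H+
Ka = 10^(−4.19) = 6.46 × 10^-5
From the ICE table, Ka = [H+]²/(0.00055 − [H+]) = 6.46 × 10^-5.
The 5% rule fails; solving [H+]² + Ka·[H+] − Ka·C₀ = 0 exactly:
[H+] = [−6.46e-05 + √(6.46e-05² + 1.42e-07)]/2 = 1.59 × 10^-4 M
pH = −log[H+] = −log(1.59 × 10^-4) = 3.80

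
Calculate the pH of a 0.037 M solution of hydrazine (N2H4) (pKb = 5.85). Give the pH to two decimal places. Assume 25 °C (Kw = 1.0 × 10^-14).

N2H4 + H2O ⇌ N2H5+ + OH-
Kb = 10^(−5.85) = 1.41 × 10^-6
From the ICE table, Kb = x²/(0.037 − x) = 1.41 × 10^-6.
Since Kb ≪ C₀, x ≈ √(Kb·C₀) = 2.28 × 10^-4 M.
Check: 0.62% ionized — well under 5%, approximation valid.
pOH = 3.64, so pH = 14.00 − pOH = 10.36

pH = 10.36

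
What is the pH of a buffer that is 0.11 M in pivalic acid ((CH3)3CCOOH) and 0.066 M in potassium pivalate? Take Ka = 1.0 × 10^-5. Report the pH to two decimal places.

pH = 4.78

pKa = −log(1.0 × 10^-5) = 5.000
Henderson–Hasselbalch: pH = pKa + log([(CH3)3CCOO-]/[(CH3)3CCOOH]) = 5.000 + log(0.066/0.11)
pH = 5.000 + (-0.222) = 4.78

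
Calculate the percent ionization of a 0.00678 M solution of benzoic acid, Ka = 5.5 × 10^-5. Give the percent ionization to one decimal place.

C6H5COOH ⇌ C6H5COO- + H+; let x = [H+] at equilibrium.
Solve x² + 5.5e-05x − 3.73e-07 = 0 → x = 5.84 × 10^-4 M
Fraction ionized = 5.84 × 10^-4 / 0.00678 = 0.0861 → 8.6%

8.6%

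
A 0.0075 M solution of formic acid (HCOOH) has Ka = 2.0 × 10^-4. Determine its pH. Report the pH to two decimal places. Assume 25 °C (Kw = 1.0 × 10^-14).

pH = 2.95

HCOOH ⇌ HCOO- + H+
From the ICE table, Ka = [H+]²/(0.0075 − [H+]) = 2.0 × 10^-4.
The 5% rule fails; solving [H+]² + Ka·[H+] − Ka·C₀ = 0 exactly:
[H+] = (−Ka + √(Ka² + 4·Ka·C₀))/2 = 1.13 × 10^-3 M
pH = −log[H+] = −log(1.13 × 10^-3) = 2.95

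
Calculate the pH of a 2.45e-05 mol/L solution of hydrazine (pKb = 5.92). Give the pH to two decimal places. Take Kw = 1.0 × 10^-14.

N2H4 + H2O ⇌ N2H5+ + OH-
Kb = 10^(−5.92) = 1.20 × 10^-6
From the ICE table, Kb = x²/(2.45e-05 − x) = 1.20 × 10^-6.
The 5% rule fails; solving x² + Kb·x − Kb·C₀ = 0 exactly:
x = (−Kb + √(Kb² + 4·Kb·C₀))/2 = 4.86 × 10^-6 M
pOH = 5.31, so pH = 14.00 − pOH = 8.69

pH = 8.69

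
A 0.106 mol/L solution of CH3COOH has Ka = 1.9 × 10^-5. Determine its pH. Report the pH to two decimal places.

CH3COOH ⇌ CH3COO- + H+
Ka = x²/(0.106 − x) = 1.9 × 10^-5
Since Ka ≪ C₀, x ≈ √(Ka·C₀) = 1.42 × 10^-3 M.
Check: 1.3% ionized — well under 5%, approximation valid.
pH = −log[H+] = −log(1.42 × 10^-3) = 2.85

pH = 2.85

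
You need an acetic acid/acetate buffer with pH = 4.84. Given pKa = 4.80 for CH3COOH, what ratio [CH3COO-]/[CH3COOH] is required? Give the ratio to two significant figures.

pH = pKa + log(r) ⇒ log(r) = 4.84 − 4.80 = +0.04
r = [CH3COO-]/[CH3COOH] = 10^(+0.04) = 1.1

ratio = 1.1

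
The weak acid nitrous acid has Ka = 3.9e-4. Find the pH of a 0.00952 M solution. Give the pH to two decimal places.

pH = 2.76

HNO2 ⇌ NO2- + H+
Let x = [H+] at equilibrium. Ka = x²/(0.00952 − x).
Here C₀/Ka ≈ 24.4, so the small-x approximation fails. Use the quadratic:
x = (−Ka + √(Ka² + 4·Ka·C₀))/2 = 1.74 × 10^-3 M
pH = −log(1.74 × 10^-3) = 2.76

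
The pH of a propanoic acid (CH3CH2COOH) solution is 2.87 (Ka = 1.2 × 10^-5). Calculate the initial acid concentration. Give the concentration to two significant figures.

[H+] = 10^(-2.87) = 1.35 × 10^-3 M = x
Ka = x²/(C₀ − x) ⇒ C₀ = x + x²/Ka
C₀ = 1.35 × 10^-3 + (1.35 × 10^-3)²/(1.2 × 10^-5) = 1.53 × 10^-1 M

C₀ = 1.5 × 10^-1 M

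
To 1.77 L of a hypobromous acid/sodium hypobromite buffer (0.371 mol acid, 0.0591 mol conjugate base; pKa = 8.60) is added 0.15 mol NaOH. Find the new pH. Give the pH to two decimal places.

pH = 8.58

After neutralization: n(HOBr) = 0.221 mol, n(OBr-) = 0.209 mol.
pH = pKa + log([A⁻]/[HA]) = 8.60 + log(0.209/0.221) = 8.60 -0.024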